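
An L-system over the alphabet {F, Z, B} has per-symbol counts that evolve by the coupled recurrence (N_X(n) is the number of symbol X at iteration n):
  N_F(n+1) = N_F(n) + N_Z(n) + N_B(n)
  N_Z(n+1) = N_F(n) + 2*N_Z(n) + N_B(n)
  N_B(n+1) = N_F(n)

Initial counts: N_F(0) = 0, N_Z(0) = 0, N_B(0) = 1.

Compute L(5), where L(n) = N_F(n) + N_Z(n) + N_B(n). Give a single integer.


Answer: 141

Derivation:
Step 0: N_F=0, N_Z=0, N_B=1, L=1
Step 1: N_F=1, N_Z=1, N_B=0, L=2
Step 2: N_F=2, N_Z=3, N_B=1, L=6
Step 3: N_F=6, N_Z=9, N_B=2, L=17
Step 4: N_F=17, N_Z=26, N_B=6, L=49
Step 5: N_F=49, N_Z=75, N_B=17, L=141


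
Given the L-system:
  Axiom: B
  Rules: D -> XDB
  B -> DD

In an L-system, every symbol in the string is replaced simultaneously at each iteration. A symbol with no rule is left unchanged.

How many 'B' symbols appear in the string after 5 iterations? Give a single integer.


Step 0: B  (1 'B')
Step 1: DD  (0 'B')
Step 2: XDBXDB  (2 'B')
Step 3: XXDBDDXXDBDD  (2 'B')
Step 4: XXXDBDDXDBXDBXXXDBDDXDBXDB  (6 'B')
Step 5: XXXXDBDDXDBXDBXXDBDDXXDBDDXXXXDBDDXDBXDBXXDBDDXXDBDD  (10 'B')

Answer: 10


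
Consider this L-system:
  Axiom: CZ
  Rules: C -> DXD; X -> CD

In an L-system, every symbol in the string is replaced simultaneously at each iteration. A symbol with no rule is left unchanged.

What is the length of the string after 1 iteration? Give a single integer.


Answer: 4

Derivation:
Step 0: length = 2
Step 1: length = 4


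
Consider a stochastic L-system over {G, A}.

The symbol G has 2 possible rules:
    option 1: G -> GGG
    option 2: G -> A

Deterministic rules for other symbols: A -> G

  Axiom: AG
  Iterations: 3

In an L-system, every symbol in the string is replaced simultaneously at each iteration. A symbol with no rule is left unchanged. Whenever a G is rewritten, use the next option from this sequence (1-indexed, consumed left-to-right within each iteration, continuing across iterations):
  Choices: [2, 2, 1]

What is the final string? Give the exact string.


Answer: GGGG

Derivation:
Step 0: AG
Step 1: GA  (used choices [2])
Step 2: AG  (used choices [2])
Step 3: GGGG  (used choices [1])


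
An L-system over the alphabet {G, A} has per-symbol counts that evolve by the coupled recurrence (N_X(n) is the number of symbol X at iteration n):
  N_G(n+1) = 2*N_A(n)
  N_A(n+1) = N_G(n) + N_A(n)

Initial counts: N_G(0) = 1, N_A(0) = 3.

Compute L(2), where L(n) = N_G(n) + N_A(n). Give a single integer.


Step 0: N_G=1, N_A=3, L=4
Step 1: N_G=6, N_A=4, L=10
Step 2: N_G=8, N_A=10, L=18

Answer: 18


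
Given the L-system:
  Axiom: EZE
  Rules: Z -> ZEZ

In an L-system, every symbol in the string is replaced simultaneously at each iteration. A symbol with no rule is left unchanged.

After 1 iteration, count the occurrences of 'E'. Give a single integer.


Answer: 3

Derivation:
Step 0: EZE  (2 'E')
Step 1: EZEZE  (3 'E')


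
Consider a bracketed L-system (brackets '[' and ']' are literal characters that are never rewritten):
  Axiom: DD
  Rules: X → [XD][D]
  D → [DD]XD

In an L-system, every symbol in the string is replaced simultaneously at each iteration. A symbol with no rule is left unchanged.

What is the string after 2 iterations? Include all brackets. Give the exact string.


Answer: [[DD]XD[DD]XD][XD][D][DD]XD[[DD]XD[DD]XD][XD][D][DD]XD

Derivation:
Step 0: DD
Step 1: [DD]XD[DD]XD
Step 2: [[DD]XD[DD]XD][XD][D][DD]XD[[DD]XD[DD]XD][XD][D][DD]XD


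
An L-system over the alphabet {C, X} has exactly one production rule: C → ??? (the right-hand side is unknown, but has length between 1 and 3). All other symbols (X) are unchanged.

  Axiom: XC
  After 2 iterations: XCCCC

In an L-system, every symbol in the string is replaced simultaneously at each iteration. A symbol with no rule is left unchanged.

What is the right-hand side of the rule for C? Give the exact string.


Trying C → CC:
  Step 0: XC
  Step 1: XCC
  Step 2: XCCCC
Matches the given result.

Answer: CC


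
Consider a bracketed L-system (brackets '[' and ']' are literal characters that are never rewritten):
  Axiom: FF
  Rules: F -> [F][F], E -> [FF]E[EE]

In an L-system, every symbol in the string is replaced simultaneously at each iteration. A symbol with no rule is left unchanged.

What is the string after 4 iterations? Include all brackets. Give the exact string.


Answer: [[[[F][F]][[F][F]]][[[F][F]][[F][F]]]][[[[F][F]][[F][F]]][[[F][F]][[F][F]]]][[[[F][F]][[F][F]]][[[F][F]][[F][F]]]][[[[F][F]][[F][F]]][[[F][F]][[F][F]]]]

Derivation:
Step 0: FF
Step 1: [F][F][F][F]
Step 2: [[F][F]][[F][F]][[F][F]][[F][F]]
Step 3: [[[F][F]][[F][F]]][[[F][F]][[F][F]]][[[F][F]][[F][F]]][[[F][F]][[F][F]]]
Step 4: [[[[F][F]][[F][F]]][[[F][F]][[F][F]]]][[[[F][F]][[F][F]]][[[F][F]][[F][F]]]][[[[F][F]][[F][F]]][[[F][F]][[F][F]]]][[[[F][F]][[F][F]]][[[F][F]][[F][F]]]]


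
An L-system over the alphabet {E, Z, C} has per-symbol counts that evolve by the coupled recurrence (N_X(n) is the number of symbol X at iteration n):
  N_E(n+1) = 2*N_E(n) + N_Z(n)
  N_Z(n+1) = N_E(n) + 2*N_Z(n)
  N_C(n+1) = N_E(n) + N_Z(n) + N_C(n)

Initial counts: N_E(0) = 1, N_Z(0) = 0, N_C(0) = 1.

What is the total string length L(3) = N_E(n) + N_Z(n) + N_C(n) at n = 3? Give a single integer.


Answer: 41

Derivation:
Step 0: N_E=1, N_Z=0, N_C=1, L=2
Step 1: N_E=2, N_Z=1, N_C=2, L=5
Step 2: N_E=5, N_Z=4, N_C=5, L=14
Step 3: N_E=14, N_Z=13, N_C=14, L=41


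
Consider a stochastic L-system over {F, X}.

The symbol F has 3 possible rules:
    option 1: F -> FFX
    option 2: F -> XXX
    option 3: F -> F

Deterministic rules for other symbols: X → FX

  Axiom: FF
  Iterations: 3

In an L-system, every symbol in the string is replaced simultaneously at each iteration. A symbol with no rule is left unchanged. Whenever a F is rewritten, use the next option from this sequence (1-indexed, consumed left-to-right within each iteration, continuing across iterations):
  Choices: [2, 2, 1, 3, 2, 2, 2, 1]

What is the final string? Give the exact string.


Answer: FFXFXFFXXXXFXXXXFXXXXFXFFXFX

Derivation:
Step 0: FF
Step 1: XXXXXX  (used choices [2, 2])
Step 2: FXFXFXFXFXFX  (used choices [])
Step 3: FFXFXFFXXXXFXXXXFXXXXFXFFXFX  (used choices [1, 3, 2, 2, 2, 1])


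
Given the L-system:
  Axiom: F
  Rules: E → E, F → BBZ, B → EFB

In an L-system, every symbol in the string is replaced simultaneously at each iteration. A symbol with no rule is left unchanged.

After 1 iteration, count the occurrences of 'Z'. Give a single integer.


Answer: 1

Derivation:
Step 0: F  (0 'Z')
Step 1: BBZ  (1 'Z')


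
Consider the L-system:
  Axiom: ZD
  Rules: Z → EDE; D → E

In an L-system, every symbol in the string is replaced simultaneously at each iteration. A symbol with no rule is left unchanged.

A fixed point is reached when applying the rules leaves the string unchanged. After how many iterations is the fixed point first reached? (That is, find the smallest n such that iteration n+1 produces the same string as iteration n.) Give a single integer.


Answer: 2

Derivation:
Step 0: ZD
Step 1: EDEE
Step 2: EEEE
Step 3: EEEE  (unchanged — fixed point at step 2)


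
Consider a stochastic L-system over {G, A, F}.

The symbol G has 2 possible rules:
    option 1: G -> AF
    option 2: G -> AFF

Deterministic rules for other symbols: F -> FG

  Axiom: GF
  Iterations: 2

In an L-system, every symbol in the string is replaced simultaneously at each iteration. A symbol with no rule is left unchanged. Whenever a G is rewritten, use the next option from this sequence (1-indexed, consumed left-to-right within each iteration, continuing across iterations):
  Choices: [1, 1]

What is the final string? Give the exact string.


Answer: AFGFGAF

Derivation:
Step 0: GF
Step 1: AFFG  (used choices [1])
Step 2: AFGFGAF  (used choices [1])


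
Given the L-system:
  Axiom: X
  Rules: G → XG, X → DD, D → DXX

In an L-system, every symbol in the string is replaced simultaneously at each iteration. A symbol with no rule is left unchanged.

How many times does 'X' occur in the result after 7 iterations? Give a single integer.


Step 0: X  (1 'X')
Step 1: DD  (0 'X')
Step 2: DXXDXX  (4 'X')
Step 3: DXXDDDDDXXDDDD  (4 'X')
Step 4: DXXDDDDDXXDXXDXXDXXDXXDDDDDXXDXXDXXDXX  (20 'X')
Step 5: DXXDDDDDXXDXXDXXDXXDXXDDDDDXXDDDDDXXDDDDDXXDDDDDXXDDDDDXXDXXDXXDXXDXXDDDDDXXDDDDDXXDDDDDXXDDDD  (36 'X')
Step 6: DXXDDDDDXXDXXDXXDXXDXXDDDDDXXDDDDDXXDDDDDXXDDDDDXXDDDDDXXDXXDXXDXXDXXDDDDDXXDXXDXXDXXDXXDDDDDXXDXXDXXDXXDXXDDDDDXXDXXDXXDXXDXXDDDDDXXDXXDXXDXXDXXDDDDDXXDDDDDXXDDDDDXXDDDDDXXDDDDDXXDXXDXXDXXDXXDDDDDXXDXXDXXDXXDXXDDDDDXXDXXDXXDXXDXXDDDDDXXDXXDXXDXX  (116 'X')
Step 7: DXXDDDDDXXDXXDXXDXXDXXDDDDDXXDDDDDXXDDDDDXXDDDDDXXDDDDDXXDXXDXXDXXDXXDDDDDXXDXXDXXDXXDXXDDDDDXXDXXDXXDXXDXXDDDDDXXDXXDXXDXXDXXDDDDDXXDXXDXXDXXDXXDDDDDXXDDDDDXXDDDDDXXDDDDDXXDDDDDXXDXXDXXDXXDXXDDDDDXXDDDDDXXDDDDDXXDDDDDXXDDDDDXXDXXDXXDXXDXXDDDDDXXDDDDDXXDDDDDXXDDDDDXXDDDDDXXDXXDXXDXXDXXDDDDDXXDDDDDXXDDDDDXXDDDDDXXDDDDDXXDXXDXXDXXDXXDDDDDXXDDDDDXXDDDDDXXDDDDDXXDDDDDXXDXXDXXDXXDXXDDDDDXXDXXDXXDXXDXXDDDDDXXDXXDXXDXXDXXDDDDDXXDXXDXXDXXDXXDDDDDXXDXXDXXDXXDXXDDDDDXXDDDDDXXDDDDDXXDDDDDXXDDDDDXXDXXDXXDXXDXXDDDDDXXDDDDDXXDDDDDXXDDDDDXXDDDDDXXDXXDXXDXXDXXDDDDDXXDDDDDXXDDDDDXXDDDDDXXDDDDDXXDXXDXXDXXDXXDDDDDXXDDDDDXXDDDDDXXDDDD  (260 'X')

Answer: 260


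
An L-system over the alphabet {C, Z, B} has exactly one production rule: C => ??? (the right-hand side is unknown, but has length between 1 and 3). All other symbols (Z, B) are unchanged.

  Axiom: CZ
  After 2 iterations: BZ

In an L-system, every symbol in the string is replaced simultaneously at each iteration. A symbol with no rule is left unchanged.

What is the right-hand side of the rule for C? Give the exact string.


Trying C => B:
  Step 0: CZ
  Step 1: BZ
  Step 2: BZ
Matches the given result.

Answer: B


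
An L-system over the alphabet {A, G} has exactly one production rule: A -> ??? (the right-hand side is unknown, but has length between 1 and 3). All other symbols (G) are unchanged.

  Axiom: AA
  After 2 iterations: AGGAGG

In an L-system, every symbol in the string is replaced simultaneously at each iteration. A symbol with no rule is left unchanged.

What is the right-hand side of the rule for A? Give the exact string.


Answer: AG

Derivation:
Trying A -> AG:
  Step 0: AA
  Step 1: AGAG
  Step 2: AGGAGG
Matches the given result.


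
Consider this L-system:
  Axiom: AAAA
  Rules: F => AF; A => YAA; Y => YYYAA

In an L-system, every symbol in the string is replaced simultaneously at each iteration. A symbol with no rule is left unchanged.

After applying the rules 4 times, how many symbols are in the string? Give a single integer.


Step 0: length = 4
Step 1: length = 12
Step 2: length = 44
Step 3: length = 172
Step 4: length = 684

Answer: 684


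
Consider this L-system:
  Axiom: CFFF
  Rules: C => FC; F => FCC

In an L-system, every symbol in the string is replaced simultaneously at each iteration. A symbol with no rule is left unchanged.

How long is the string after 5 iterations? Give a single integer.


Step 0: length = 4
Step 1: length = 11
Step 2: length = 26
Step 3: length = 63
Step 4: length = 152
Step 5: length = 367

Answer: 367


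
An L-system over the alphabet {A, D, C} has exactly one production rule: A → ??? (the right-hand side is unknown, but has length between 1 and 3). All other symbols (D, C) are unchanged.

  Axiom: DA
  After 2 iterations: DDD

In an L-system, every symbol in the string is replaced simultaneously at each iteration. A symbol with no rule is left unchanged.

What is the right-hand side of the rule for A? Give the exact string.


Answer: DD

Derivation:
Trying A → DD:
  Step 0: DA
  Step 1: DDD
  Step 2: DDD
Matches the given result.


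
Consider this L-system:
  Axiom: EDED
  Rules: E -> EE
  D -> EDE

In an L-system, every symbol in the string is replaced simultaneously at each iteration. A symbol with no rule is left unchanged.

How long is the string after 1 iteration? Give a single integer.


Step 0: length = 4
Step 1: length = 10

Answer: 10


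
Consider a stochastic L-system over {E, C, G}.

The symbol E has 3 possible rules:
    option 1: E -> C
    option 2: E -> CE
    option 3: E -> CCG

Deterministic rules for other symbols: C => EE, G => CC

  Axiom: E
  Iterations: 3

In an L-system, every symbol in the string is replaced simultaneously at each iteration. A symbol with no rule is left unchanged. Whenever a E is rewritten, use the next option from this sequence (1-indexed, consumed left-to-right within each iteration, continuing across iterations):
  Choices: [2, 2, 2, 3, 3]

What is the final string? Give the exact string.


Answer: CECCGEECCG

Derivation:
Step 0: E
Step 1: CE  (used choices [2])
Step 2: EECE  (used choices [2])
Step 3: CECCGEECCG  (used choices [2, 3, 3])


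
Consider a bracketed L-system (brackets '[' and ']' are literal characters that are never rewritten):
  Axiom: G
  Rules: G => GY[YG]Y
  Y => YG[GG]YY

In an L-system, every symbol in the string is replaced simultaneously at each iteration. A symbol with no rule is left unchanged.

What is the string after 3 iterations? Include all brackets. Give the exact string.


Answer: GY[YG]YYG[GG]YY[YG[GG]YYGY[YG]Y]YG[GG]YYYG[GG]YYGY[YG]Y[GY[YG]YGY[YG]Y]YG[GG]YYYG[GG]YY[YG[GG]YYGY[YG]Y[GY[YG]YGY[YG]Y]YG[GG]YYYG[GG]YYGY[YG]YYG[GG]YY[YG[GG]YYGY[YG]Y]YG[GG]YY]YG[GG]YYGY[YG]Y[GY[YG]YGY[YG]Y]YG[GG]YYYG[GG]YY

Derivation:
Step 0: G
Step 1: GY[YG]Y
Step 2: GY[YG]YYG[GG]YY[YG[GG]YYGY[YG]Y]YG[GG]YY
Step 3: GY[YG]YYG[GG]YY[YG[GG]YYGY[YG]Y]YG[GG]YYYG[GG]YYGY[YG]Y[GY[YG]YGY[YG]Y]YG[GG]YYYG[GG]YY[YG[GG]YYGY[YG]Y[GY[YG]YGY[YG]Y]YG[GG]YYYG[GG]YYGY[YG]YYG[GG]YY[YG[GG]YYGY[YG]Y]YG[GG]YY]YG[GG]YYGY[YG]Y[GY[YG]YGY[YG]Y]YG[GG]YYYG[GG]YY


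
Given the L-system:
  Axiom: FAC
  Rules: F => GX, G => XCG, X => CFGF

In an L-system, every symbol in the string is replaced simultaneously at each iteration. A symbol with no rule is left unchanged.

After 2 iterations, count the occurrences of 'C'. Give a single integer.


Step 0: FAC  (1 'C')
Step 1: GXAC  (1 'C')
Step 2: XCGCFGFAC  (3 'C')

Answer: 3


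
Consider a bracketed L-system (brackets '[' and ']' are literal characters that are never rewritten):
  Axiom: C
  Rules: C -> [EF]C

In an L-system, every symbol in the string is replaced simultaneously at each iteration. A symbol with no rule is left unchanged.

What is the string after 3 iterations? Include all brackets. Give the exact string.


Answer: [EF][EF][EF]C

Derivation:
Step 0: C
Step 1: [EF]C
Step 2: [EF][EF]C
Step 3: [EF][EF][EF]C


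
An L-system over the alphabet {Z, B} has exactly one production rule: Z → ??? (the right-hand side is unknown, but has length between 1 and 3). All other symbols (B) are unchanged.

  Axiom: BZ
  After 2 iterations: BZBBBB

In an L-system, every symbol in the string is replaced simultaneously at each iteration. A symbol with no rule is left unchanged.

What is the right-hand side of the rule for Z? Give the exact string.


Trying Z → ZBB:
  Step 0: BZ
  Step 1: BZBB
  Step 2: BZBBBB
Matches the given result.

Answer: ZBB


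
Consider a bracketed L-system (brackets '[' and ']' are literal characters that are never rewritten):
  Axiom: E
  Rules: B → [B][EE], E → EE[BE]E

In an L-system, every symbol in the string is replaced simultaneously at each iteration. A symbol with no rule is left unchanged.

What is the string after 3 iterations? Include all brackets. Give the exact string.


Answer: EE[BE]EEE[BE]E[[B][EE]EE[BE]E]EE[BE]EEE[BE]EEE[BE]E[[B][EE]EE[BE]E]EE[BE]E[[[B][EE]][EE[BE]EEE[BE]E]EE[BE]EEE[BE]E[[B][EE]EE[BE]E]EE[BE]E]EE[BE]EEE[BE]E[[B][EE]EE[BE]E]EE[BE]E

Derivation:
Step 0: E
Step 1: EE[BE]E
Step 2: EE[BE]EEE[BE]E[[B][EE]EE[BE]E]EE[BE]E
Step 3: EE[BE]EEE[BE]E[[B][EE]EE[BE]E]EE[BE]EEE[BE]EEE[BE]E[[B][EE]EE[BE]E]EE[BE]E[[[B][EE]][EE[BE]EEE[BE]E]EE[BE]EEE[BE]E[[B][EE]EE[BE]E]EE[BE]E]EE[BE]EEE[BE]E[[B][EE]EE[BE]E]EE[BE]E


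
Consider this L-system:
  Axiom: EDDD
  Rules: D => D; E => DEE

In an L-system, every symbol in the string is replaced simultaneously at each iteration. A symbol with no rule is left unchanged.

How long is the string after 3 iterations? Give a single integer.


Step 0: length = 4
Step 1: length = 6
Step 2: length = 10
Step 3: length = 18

Answer: 18


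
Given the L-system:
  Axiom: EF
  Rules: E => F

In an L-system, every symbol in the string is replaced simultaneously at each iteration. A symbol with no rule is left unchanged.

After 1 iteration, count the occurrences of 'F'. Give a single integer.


Answer: 2

Derivation:
Step 0: EF  (1 'F')
Step 1: FF  (2 'F')


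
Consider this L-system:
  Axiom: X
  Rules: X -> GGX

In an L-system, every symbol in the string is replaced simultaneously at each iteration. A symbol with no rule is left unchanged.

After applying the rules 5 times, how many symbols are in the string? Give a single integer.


Step 0: length = 1
Step 1: length = 3
Step 2: length = 5
Step 3: length = 7
Step 4: length = 9
Step 5: length = 11

Answer: 11


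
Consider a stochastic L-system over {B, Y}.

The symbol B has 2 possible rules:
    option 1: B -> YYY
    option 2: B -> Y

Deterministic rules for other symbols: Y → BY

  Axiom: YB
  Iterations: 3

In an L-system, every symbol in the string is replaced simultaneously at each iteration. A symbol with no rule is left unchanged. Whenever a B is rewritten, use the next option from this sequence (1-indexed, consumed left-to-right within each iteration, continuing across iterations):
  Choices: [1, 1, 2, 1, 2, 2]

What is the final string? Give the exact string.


Step 0: YB
Step 1: BYYYY  (used choices [1])
Step 2: YYYBYBYBYBY  (used choices [1])
Step 3: BYBYBYYBYYYYBYYBYYBY  (used choices [2, 1, 2, 2])

Answer: BYBYBYYBYYYYBYYBYYBY


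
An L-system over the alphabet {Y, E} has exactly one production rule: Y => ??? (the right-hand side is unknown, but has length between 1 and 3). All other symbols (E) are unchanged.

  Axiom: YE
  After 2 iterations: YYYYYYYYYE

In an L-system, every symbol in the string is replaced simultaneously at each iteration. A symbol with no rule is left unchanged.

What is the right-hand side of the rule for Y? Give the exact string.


Trying Y => YYY:
  Step 0: YE
  Step 1: YYYE
  Step 2: YYYYYYYYYE
Matches the given result.

Answer: YYY


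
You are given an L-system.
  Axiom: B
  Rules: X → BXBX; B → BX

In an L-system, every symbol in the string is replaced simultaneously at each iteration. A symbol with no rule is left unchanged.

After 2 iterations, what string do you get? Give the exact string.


Answer: BXBXBX

Derivation:
Step 0: B
Step 1: BX
Step 2: BXBXBX


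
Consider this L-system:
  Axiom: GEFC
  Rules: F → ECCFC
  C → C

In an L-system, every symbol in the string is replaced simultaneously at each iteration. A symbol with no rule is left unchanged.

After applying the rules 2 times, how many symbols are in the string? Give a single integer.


Step 0: length = 4
Step 1: length = 8
Step 2: length = 12

Answer: 12


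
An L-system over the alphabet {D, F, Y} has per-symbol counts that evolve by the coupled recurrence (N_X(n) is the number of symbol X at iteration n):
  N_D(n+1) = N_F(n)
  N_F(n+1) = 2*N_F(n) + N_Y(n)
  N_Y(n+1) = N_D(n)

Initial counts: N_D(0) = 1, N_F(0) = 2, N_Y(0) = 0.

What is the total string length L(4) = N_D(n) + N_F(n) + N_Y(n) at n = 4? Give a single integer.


Answer: 73

Derivation:
Step 0: N_D=1, N_F=2, N_Y=0, L=3
Step 1: N_D=2, N_F=4, N_Y=1, L=7
Step 2: N_D=4, N_F=9, N_Y=2, L=15
Step 3: N_D=9, N_F=20, N_Y=4, L=33
Step 4: N_D=20, N_F=44, N_Y=9, L=73


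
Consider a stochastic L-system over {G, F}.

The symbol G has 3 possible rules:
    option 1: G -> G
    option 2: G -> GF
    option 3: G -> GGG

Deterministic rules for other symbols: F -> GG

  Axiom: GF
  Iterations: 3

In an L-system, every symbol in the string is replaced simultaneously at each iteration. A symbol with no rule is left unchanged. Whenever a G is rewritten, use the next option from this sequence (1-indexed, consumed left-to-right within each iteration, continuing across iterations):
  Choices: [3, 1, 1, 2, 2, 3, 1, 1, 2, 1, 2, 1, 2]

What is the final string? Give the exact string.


Step 0: GF
Step 1: GGGGG  (used choices [3])
Step 2: GGGFGFGGG  (used choices [1, 1, 2, 2, 3])
Step 3: GGGFGGGGGGFGGF  (used choices [1, 1, 2, 1, 2, 1, 2])

Answer: GGGFGGGGGGFGGF


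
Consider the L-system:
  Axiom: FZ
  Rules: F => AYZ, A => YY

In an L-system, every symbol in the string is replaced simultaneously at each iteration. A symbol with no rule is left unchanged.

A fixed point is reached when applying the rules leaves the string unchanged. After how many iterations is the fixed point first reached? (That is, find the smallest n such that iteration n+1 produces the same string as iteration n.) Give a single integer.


Step 0: FZ
Step 1: AYZZ
Step 2: YYYZZ
Step 3: YYYZZ  (unchanged — fixed point at step 2)

Answer: 2


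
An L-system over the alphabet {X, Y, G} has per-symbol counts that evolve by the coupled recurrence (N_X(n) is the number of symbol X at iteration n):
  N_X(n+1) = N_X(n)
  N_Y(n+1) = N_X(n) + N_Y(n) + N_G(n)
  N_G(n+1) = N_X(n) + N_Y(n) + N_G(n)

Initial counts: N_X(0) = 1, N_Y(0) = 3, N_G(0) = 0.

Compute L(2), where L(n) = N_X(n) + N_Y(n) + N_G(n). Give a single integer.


Answer: 19

Derivation:
Step 0: N_X=1, N_Y=3, N_G=0, L=4
Step 1: N_X=1, N_Y=4, N_G=4, L=9
Step 2: N_X=1, N_Y=9, N_G=9, L=19


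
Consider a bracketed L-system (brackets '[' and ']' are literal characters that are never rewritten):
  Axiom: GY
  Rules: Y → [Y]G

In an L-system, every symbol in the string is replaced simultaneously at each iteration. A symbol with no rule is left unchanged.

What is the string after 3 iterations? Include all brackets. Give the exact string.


Step 0: GY
Step 1: G[Y]G
Step 2: G[[Y]G]G
Step 3: G[[[Y]G]G]G

Answer: G[[[Y]G]G]G


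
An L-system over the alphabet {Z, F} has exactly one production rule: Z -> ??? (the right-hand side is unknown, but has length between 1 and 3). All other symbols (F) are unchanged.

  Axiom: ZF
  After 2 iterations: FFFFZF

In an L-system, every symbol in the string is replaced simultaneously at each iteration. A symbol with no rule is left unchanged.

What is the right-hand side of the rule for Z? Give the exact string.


Trying Z -> FFZ:
  Step 0: ZF
  Step 1: FFZF
  Step 2: FFFFZF
Matches the given result.

Answer: FFZ


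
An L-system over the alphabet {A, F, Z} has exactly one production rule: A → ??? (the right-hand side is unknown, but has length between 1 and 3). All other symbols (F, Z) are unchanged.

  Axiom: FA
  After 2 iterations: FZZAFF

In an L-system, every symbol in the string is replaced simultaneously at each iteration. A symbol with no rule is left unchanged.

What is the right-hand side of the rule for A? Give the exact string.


Trying A → ZAF:
  Step 0: FA
  Step 1: FZAF
  Step 2: FZZAFF
Matches the given result.

Answer: ZAF


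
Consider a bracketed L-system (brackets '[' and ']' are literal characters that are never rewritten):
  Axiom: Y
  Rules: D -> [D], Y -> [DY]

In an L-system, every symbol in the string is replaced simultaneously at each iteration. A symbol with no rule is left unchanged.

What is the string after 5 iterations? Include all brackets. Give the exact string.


Step 0: Y
Step 1: [DY]
Step 2: [[D][DY]]
Step 3: [[[D]][[D][DY]]]
Step 4: [[[[D]]][[[D]][[D][DY]]]]
Step 5: [[[[[D]]]][[[[D]]][[[D]][[D][DY]]]]]

Answer: [[[[[D]]]][[[[D]]][[[D]][[D][DY]]]]]


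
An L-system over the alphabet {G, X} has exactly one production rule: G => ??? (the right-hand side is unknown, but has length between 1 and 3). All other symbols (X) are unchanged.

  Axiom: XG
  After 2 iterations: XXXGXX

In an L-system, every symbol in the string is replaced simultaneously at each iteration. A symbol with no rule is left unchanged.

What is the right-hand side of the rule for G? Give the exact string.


Answer: XGX

Derivation:
Trying G => XGX:
  Step 0: XG
  Step 1: XXGX
  Step 2: XXXGXX
Matches the given result.


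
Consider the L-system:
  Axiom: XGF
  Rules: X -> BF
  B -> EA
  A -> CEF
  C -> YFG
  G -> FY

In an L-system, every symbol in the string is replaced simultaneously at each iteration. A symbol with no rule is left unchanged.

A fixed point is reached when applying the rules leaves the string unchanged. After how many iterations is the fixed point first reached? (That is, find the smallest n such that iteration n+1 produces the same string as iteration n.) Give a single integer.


Step 0: XGF
Step 1: BFFYF
Step 2: EAFFYF
Step 3: ECEFFFYF
Step 4: EYFGEFFFYF
Step 5: EYFFYEFFFYF
Step 6: EYFFYEFFFYF  (unchanged — fixed point at step 5)

Answer: 5


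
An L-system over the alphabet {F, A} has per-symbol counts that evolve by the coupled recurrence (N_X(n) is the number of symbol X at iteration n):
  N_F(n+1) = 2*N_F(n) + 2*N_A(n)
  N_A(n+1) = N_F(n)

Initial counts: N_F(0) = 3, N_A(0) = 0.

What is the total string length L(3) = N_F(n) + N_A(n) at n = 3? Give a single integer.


Step 0: N_F=3, N_A=0, L=3
Step 1: N_F=6, N_A=3, L=9
Step 2: N_F=18, N_A=6, L=24
Step 3: N_F=48, N_A=18, L=66

Answer: 66


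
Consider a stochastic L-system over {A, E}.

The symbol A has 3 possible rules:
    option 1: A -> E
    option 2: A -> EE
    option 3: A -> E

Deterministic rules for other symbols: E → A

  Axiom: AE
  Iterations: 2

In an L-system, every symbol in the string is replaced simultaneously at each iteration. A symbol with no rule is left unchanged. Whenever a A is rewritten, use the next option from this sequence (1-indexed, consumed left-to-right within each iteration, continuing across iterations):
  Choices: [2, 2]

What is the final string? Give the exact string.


Answer: AAEE

Derivation:
Step 0: AE
Step 1: EEA  (used choices [2])
Step 2: AAEE  (used choices [2])


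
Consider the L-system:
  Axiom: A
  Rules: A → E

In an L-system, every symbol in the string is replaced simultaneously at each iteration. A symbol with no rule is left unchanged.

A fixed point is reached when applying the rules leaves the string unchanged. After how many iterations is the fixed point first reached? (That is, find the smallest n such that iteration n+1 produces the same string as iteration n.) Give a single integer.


Step 0: A
Step 1: E
Step 2: E  (unchanged — fixed point at step 1)

Answer: 1


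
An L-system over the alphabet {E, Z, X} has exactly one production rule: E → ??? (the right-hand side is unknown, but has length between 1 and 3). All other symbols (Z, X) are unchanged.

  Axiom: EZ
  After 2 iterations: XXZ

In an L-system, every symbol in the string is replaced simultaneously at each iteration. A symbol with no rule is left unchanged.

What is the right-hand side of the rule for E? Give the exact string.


Answer: XX

Derivation:
Trying E → XX:
  Step 0: EZ
  Step 1: XXZ
  Step 2: XXZ
Matches the given result.


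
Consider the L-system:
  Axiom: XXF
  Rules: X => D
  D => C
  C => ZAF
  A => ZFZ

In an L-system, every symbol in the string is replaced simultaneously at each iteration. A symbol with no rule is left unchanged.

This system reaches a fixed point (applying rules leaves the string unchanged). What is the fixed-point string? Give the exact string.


Step 0: XXF
Step 1: DDF
Step 2: CCF
Step 3: ZAFZAFF
Step 4: ZZFZFZZFZFF
Step 5: ZZFZFZZFZFF  (unchanged — fixed point at step 4)

Answer: ZZFZFZZFZFF


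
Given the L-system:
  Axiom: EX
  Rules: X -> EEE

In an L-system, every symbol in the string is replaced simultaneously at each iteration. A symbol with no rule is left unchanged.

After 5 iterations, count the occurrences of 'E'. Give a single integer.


Answer: 4

Derivation:
Step 0: EX  (1 'E')
Step 1: EEEE  (4 'E')
Step 2: EEEE  (4 'E')
Step 3: EEEE  (4 'E')
Step 4: EEEE  (4 'E')
Step 5: EEEE  (4 'E')


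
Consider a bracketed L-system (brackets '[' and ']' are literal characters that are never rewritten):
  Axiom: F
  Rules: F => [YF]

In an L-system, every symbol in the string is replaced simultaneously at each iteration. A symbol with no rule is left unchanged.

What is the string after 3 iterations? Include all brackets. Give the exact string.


Step 0: F
Step 1: [YF]
Step 2: [Y[YF]]
Step 3: [Y[Y[YF]]]

Answer: [Y[Y[YF]]]


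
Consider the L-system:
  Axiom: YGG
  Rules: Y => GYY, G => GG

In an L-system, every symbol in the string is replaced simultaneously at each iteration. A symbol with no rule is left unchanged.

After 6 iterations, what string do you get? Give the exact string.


Answer: GGGGGGGGGGGGGGGGGGGGGGGGGGGGGGGGGGGGGGGGGGGGGGGGGGGGGGGGGGGGGGGYYGYYGGGYYGYYGGGGGGGYYGYYGGGYYGYYGGGGGGGGGGGGGGGYYGYYGGGYYGYYGGGGGGGYYGYYGGGYYGYYGGGGGGGGGGGGGGGGGGGGGGGGGGGGGGGYYGYYGGGYYGYYGGGGGGGYYGYYGGGYYGYYGGGGGGGGGGGGGGGYYGYYGGGYYGYYGGGGGGGYYGYYGGGYYGYYGGGGGGGGGGGGGGGGGGGGGGGGGGGGGGGGGGGGGGGGGGGGGGGGGGGGGGGGGGGGGGGGGGGGGGGGGGGGGGGGGGGGGGGGGGGGGGGGGGGGGGGGGGGGGGGGGGGGGGGGGGGGGGGG

Derivation:
Step 0: YGG
Step 1: GYYGGGG
Step 2: GGGYYGYYGGGGGGGG
Step 3: GGGGGGGYYGYYGGGYYGYYGGGGGGGGGGGGGGGG
Step 4: GGGGGGGGGGGGGGGYYGYYGGGYYGYYGGGGGGGYYGYYGGGYYGYYGGGGGGGGGGGGGGGGGGGGGGGGGGGGGGGG
Step 5: GGGGGGGGGGGGGGGGGGGGGGGGGGGGGGGYYGYYGGGYYGYYGGGGGGGYYGYYGGGYYGYYGGGGGGGGGGGGGGGYYGYYGGGYYGYYGGGGGGGYYGYYGGGYYGYYGGGGGGGGGGGGGGGGGGGGGGGGGGGGGGGGGGGGGGGGGGGGGGGGGGGGGGGGGGGGGGGG
Step 6: GGGGGGGGGGGGGGGGGGGGGGGGGGGGGGGGGGGGGGGGGGGGGGGGGGGGGGGGGGGGGGGYYGYYGGGYYGYYGGGGGGGYYGYYGGGYYGYYGGGGGGGGGGGGGGGYYGYYGGGYYGYYGGGGGGGYYGYYGGGYYGYYGGGGGGGGGGGGGGGGGGGGGGGGGGGGGGGYYGYYGGGYYGYYGGGGGGGYYGYYGGGYYGYYGGGGGGGGGGGGGGGYYGYYGGGYYGYYGGGGGGGYYGYYGGGYYGYYGGGGGGGGGGGGGGGGGGGGGGGGGGGGGGGGGGGGGGGGGGGGGGGGGGGGGGGGGGGGGGGGGGGGGGGGGGGGGGGGGGGGGGGGGGGGGGGGGGGGGGGGGGGGGGGGGGGGGGGGGGGGGGGG


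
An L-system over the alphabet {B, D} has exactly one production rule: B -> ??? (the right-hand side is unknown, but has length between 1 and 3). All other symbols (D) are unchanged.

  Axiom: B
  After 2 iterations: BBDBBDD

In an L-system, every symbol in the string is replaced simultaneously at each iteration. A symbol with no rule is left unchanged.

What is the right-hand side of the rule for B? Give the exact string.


Answer: BBD

Derivation:
Trying B -> BBD:
  Step 0: B
  Step 1: BBD
  Step 2: BBDBBDD
Matches the given result.


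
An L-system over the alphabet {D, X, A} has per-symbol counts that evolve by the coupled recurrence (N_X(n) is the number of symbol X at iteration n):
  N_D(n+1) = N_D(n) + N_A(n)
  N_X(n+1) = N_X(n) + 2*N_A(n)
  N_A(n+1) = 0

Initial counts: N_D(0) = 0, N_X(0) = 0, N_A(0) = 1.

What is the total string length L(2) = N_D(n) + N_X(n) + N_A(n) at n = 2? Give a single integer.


Step 0: N_D=0, N_X=0, N_A=1, L=1
Step 1: N_D=1, N_X=2, N_A=0, L=3
Step 2: N_D=1, N_X=2, N_A=0, L=3

Answer: 3


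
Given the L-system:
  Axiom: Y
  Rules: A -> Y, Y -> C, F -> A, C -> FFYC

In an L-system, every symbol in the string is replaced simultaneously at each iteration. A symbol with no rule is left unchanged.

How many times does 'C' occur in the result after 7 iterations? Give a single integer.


Answer: 23

Derivation:
Step 0: Y  (0 'C')
Step 1: C  (1 'C')
Step 2: FFYC  (1 'C')
Step 3: AACFFYC  (2 'C')
Step 4: YYFFYCAACFFYC  (3 'C')
Step 5: CCAACFFYCYYFFYCAACFFYC  (7 'C')
Step 6: FFYCFFYCYYFFYCAACFFYCCCAACFFYCYYFFYCAACFFYC  (12 'C')
Step 7: AACFFYCAACFFYCCCAACFFYCYYFFYCAACFFYCFFYCFFYCYYFFYCAACFFYCCCAACFFYCYYFFYCAACFFYC  (23 'C')


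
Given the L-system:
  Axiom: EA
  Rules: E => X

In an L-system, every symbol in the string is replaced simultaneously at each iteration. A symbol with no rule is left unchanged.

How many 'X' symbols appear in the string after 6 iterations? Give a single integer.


Step 0: EA  (0 'X')
Step 1: XA  (1 'X')
Step 2: XA  (1 'X')
Step 3: XA  (1 'X')
Step 4: XA  (1 'X')
Step 5: XA  (1 'X')
Step 6: XA  (1 'X')

Answer: 1


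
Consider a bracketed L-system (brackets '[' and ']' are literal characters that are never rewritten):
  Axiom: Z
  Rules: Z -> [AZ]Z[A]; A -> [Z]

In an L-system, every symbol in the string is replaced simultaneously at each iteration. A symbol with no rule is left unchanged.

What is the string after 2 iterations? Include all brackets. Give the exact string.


Step 0: Z
Step 1: [AZ]Z[A]
Step 2: [[Z][AZ]Z[A]][AZ]Z[A][[Z]]

Answer: [[Z][AZ]Z[A]][AZ]Z[A][[Z]]


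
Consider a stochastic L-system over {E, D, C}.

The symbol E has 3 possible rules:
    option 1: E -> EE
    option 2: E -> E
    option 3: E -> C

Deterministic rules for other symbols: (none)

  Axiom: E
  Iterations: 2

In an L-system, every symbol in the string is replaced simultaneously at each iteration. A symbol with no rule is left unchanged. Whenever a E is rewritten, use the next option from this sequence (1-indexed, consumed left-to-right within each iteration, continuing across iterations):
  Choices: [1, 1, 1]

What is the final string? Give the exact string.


Step 0: E
Step 1: EE  (used choices [1])
Step 2: EEEE  (used choices [1, 1])

Answer: EEEE


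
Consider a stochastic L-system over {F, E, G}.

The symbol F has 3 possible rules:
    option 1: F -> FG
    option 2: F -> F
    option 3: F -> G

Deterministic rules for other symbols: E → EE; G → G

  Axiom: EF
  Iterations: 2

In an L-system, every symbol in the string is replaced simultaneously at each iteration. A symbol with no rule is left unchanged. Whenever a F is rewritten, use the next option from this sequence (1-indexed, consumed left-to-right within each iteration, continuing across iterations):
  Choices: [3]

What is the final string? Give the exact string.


Answer: EEEEG

Derivation:
Step 0: EF
Step 1: EEG  (used choices [3])
Step 2: EEEEG  (used choices [])


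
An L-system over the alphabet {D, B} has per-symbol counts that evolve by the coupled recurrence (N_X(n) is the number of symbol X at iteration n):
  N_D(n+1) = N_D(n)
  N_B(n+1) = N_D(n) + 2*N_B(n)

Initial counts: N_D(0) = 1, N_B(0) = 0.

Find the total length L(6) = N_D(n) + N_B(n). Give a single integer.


Answer: 64

Derivation:
Step 0: N_D=1, N_B=0, L=1
Step 1: N_D=1, N_B=1, L=2
Step 2: N_D=1, N_B=3, L=4
Step 3: N_D=1, N_B=7, L=8
Step 4: N_D=1, N_B=15, L=16
Step 5: N_D=1, N_B=31, L=32
Step 6: N_D=1, N_B=63, L=64


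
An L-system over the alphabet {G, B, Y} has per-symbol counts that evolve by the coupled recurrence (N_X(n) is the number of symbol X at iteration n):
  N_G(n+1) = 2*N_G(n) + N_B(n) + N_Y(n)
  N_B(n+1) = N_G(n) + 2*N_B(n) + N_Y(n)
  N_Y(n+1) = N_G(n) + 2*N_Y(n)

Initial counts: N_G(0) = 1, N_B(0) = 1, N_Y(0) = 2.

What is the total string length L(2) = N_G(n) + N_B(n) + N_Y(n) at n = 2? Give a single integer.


Answer: 55

Derivation:
Step 0: N_G=1, N_B=1, N_Y=2, L=4
Step 1: N_G=5, N_B=5, N_Y=5, L=15
Step 2: N_G=20, N_B=20, N_Y=15, L=55


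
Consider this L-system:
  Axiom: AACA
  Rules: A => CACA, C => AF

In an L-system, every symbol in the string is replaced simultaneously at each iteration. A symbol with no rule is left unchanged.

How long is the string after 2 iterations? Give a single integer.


Answer: 41

Derivation:
Step 0: length = 4
Step 1: length = 14
Step 2: length = 41


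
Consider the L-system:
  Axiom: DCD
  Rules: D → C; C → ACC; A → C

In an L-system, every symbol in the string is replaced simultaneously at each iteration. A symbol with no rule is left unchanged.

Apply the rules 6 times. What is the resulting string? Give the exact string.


Step 0: DCD
Step 1: CACCC
Step 2: ACCCACCACCACC
Step 3: CACCACCACCCACCACCCACCACCCACCACC
Step 4: ACCCACCACCCACCACCCACCACCACCCACCACCCACCACCACCCACCACCCACCACCACCCACCACCCACCACC
Step 5: CACCACCACCCACCACCCACCACCACCCACCACCCACCACCACCCACCACCCACCACCCACCACCACCCACCACCCACCACCACCCACCACCCACCACCCACCACCACCCACCACCCACCACCACCCACCACCCACCACCCACCACCACCCACCACCCACCACCACCCACCACCCACCACC
Step 6: ACCCACCACCCACCACCCACCACCACCCACCACCCACCACCACCCACCACCCACCACCCACCACCACCCACCACCCACCACCACCCACCACCCACCACCCACCACCACCCACCACCCACCACCACCCACCACCCACCACCACCCACCACCCACCACCCACCACCACCCACCACCCACCACCACCCACCACCCACCACCCACCACCACCCACCACCCACCACCACCCACCACCCACCACCACCCACCACCCACCACCCACCACCACCCACCACCCACCACCACCCACCACCCACCACCCACCACCACCCACCACCCACCACCACCCACCACCCACCACCACCCACCACCCACCACCCACCACCACCCACCACCCACCACCACCCACCACCCACCACCCACCACCACCCACCACCCACCACCACCCACCACCCACCACC

Answer: ACCCACCACCCACCACCCACCACCACCCACCACCCACCACCACCCACCACCCACCACCCACCACCACCCACCACCCACCACCACCCACCACCCACCACCCACCACCACCCACCACCCACCACCACCCACCACCCACCACCACCCACCACCCACCACCCACCACCACCCACCACCCACCACCACCCACCACCCACCACCCACCACCACCCACCACCCACCACCACCCACCACCCACCACCACCCACCACCCACCACCCACCACCACCCACCACCCACCACCACCCACCACCCACCACCCACCACCACCCACCACCCACCACCACCCACCACCCACCACCACCCACCACCCACCACCCACCACCACCCACCACCCACCACCACCCACCACCCACCACCCACCACCACCCACCACCCACCACCACCCACCACCCACCACC


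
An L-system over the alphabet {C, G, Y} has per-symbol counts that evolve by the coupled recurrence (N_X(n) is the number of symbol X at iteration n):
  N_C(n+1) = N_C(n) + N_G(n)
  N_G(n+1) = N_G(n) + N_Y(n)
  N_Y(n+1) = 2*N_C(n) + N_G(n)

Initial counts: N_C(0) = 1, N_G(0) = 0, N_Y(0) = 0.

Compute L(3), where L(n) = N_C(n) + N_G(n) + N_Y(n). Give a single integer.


Step 0: N_C=1, N_G=0, N_Y=0, L=1
Step 1: N_C=1, N_G=0, N_Y=2, L=3
Step 2: N_C=1, N_G=2, N_Y=2, L=5
Step 3: N_C=3, N_G=4, N_Y=4, L=11

Answer: 11


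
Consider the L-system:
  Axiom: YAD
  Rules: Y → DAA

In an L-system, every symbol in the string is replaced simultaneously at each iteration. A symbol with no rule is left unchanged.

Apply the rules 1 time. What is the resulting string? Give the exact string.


Step 0: YAD
Step 1: DAAAD

Answer: DAAAD


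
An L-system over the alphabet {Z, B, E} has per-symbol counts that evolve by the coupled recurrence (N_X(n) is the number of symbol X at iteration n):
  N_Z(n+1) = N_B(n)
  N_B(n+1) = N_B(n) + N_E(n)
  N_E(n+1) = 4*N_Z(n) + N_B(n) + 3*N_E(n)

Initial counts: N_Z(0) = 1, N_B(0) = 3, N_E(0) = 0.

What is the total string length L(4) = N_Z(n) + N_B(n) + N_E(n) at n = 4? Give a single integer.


Answer: 698

Derivation:
Step 0: N_Z=1, N_B=3, N_E=0, L=4
Step 1: N_Z=3, N_B=3, N_E=7, L=13
Step 2: N_Z=3, N_B=10, N_E=36, L=49
Step 3: N_Z=10, N_B=46, N_E=130, L=186
Step 4: N_Z=46, N_B=176, N_E=476, L=698


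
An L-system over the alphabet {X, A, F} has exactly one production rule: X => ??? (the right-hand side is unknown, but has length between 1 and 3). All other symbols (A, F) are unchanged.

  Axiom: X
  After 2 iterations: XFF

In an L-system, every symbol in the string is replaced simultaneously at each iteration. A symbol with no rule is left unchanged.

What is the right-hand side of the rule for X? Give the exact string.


Trying X => XF:
  Step 0: X
  Step 1: XF
  Step 2: XFF
Matches the given result.

Answer: XF


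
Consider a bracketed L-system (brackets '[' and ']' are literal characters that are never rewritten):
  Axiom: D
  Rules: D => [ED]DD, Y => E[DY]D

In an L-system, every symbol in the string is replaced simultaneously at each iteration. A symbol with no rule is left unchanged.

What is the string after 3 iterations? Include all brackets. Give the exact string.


Answer: [E[E[ED]DD][ED]DD[ED]DD][E[ED]DD][ED]DD[ED]DD[E[ED]DD][ED]DD[ED]DD

Derivation:
Step 0: D
Step 1: [ED]DD
Step 2: [E[ED]DD][ED]DD[ED]DD
Step 3: [E[E[ED]DD][ED]DD[ED]DD][E[ED]DD][ED]DD[ED]DD[E[ED]DD][ED]DD[ED]DD


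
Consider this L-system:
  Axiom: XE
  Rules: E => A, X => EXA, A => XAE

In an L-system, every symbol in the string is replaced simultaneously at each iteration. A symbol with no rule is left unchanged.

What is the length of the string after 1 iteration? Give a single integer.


Step 0: length = 2
Step 1: length = 4

Answer: 4


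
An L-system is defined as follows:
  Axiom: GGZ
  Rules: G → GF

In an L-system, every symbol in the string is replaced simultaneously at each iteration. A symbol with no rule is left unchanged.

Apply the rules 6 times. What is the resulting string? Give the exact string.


Answer: GFFFFFFGFFFFFFZ

Derivation:
Step 0: GGZ
Step 1: GFGFZ
Step 2: GFFGFFZ
Step 3: GFFFGFFFZ
Step 4: GFFFFGFFFFZ
Step 5: GFFFFFGFFFFFZ
Step 6: GFFFFFFGFFFFFFZ


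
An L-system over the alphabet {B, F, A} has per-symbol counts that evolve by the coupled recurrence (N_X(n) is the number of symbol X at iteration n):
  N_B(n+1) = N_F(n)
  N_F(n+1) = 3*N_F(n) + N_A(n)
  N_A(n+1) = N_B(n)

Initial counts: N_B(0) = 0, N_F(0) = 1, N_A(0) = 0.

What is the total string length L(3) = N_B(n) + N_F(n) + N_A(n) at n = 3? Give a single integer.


Answer: 40

Derivation:
Step 0: N_B=0, N_F=1, N_A=0, L=1
Step 1: N_B=1, N_F=3, N_A=0, L=4
Step 2: N_B=3, N_F=9, N_A=1, L=13
Step 3: N_B=9, N_F=28, N_A=3, L=40
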